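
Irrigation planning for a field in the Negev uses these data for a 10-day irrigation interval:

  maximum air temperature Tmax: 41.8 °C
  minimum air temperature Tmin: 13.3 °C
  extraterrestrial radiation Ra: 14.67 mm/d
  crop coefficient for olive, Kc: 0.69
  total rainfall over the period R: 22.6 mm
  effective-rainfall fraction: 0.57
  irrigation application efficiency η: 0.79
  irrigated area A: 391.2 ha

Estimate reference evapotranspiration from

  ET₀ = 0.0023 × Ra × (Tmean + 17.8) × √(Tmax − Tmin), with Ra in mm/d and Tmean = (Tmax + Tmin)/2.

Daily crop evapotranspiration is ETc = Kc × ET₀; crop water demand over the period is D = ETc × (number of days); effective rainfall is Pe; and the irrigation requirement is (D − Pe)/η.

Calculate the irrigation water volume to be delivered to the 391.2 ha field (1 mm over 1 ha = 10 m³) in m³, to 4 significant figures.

Tmean = (41.8 + 13.3)/2 = 27.55 °C
ET₀ = 0.0023 × 14.67 × (27.55 + 17.8) × √28.5 = 0.0023 × 14.67 × 45.35 × 5.3385 = 8.1687 mm/d
ETc = Kc × ET₀ = 0.69 × 8.1687 = 5.6364 mm/d
Crop demand D = ETc × 10 d = 5.6364 × 10 = 56.364 mm
Pe = 0.57 × 22.6 = 12.882 mm
D − Pe = 56.364 − 12.882 = 43.482 mm
Gross irrigation = 43.482 / 0.79 = 55.041 mm
Volume = 55.041 mm × 391.2 ha × 10 = 215320.4 m³

215300 m³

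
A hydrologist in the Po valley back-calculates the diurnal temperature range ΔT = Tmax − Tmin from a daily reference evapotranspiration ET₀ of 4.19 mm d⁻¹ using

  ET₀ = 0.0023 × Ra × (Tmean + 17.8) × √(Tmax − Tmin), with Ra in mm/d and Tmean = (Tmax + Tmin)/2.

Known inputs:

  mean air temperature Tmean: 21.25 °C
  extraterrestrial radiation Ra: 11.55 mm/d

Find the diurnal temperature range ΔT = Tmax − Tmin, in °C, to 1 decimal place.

16.3 °C

√ΔT = ET₀ / [0.0023 × Ra × (Tmean+17.8)] = 4.19 / (0.0023 × 11.55 × 39.05) = 4.0391
ΔT = 4.0391² = 16.314 °C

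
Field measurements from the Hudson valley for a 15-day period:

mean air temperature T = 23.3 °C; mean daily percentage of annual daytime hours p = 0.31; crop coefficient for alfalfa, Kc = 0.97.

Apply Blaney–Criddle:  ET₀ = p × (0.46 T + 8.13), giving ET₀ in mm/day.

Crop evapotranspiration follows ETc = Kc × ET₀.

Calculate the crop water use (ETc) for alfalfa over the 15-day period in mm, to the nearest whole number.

ET₀ = 0.31 × (0.46 × 23.3 + 8.13) = 0.31 × 18.848 = 5.8429 mm/d
ETc = Kc × ET₀ = 0.97 × 5.8429 = 5.6676 mm/d
Over 15 days: 5.6676 × 15 = 85.014 mm

85 mm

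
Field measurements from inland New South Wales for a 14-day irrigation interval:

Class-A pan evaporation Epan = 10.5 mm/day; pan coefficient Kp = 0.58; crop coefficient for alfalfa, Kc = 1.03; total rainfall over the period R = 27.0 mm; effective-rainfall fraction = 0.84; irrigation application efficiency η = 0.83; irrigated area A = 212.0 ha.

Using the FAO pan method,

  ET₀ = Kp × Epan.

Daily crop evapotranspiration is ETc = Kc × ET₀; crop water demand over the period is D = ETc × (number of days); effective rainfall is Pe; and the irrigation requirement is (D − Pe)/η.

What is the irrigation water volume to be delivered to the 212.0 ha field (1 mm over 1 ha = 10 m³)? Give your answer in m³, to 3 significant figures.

ET₀ = 0.58 × 10.5 = 6.0900 mm/d
ETc = Kc × ET₀ = 1.03 × 6.0900 = 6.2727 mm/d
Crop demand D = ETc × 14 d = 6.2727 × 14 = 87.818 mm
Pe = 0.84 × 27.0 = 22.680 mm
D − Pe = 87.818 − 22.680 = 65.138 mm
Gross irrigation = 65.138 / 0.83 = 78.480 mm
Volume = 78.480 mm × 212.0 ha × 10 = 166377.6 m³

166000 m³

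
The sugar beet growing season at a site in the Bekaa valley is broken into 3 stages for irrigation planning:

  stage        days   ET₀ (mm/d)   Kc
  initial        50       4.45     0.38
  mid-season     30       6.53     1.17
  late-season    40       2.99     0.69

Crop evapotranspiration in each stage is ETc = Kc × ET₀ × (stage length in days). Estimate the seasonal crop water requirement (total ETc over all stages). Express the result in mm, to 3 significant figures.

initial: 0.38 × 4.45 × 50 = 84.55 mm
mid-season: 1.17 × 6.53 × 30 = 229.20 mm
late-season: 0.69 × 2.99 × 40 = 82.52 mm
Seasonal total = 396.27 mm

396 mm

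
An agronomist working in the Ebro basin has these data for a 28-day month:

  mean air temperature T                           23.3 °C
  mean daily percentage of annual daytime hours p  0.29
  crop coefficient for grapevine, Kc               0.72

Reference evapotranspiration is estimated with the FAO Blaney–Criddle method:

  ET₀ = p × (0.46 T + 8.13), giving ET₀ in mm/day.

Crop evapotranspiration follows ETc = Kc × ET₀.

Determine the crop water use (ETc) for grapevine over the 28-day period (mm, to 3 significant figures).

110 mm

ET₀ = 0.29 × (0.46 × 23.3 + 8.13) = 0.29 × 18.848 = 5.4659 mm/d
ETc = Kc × ET₀ = 0.72 × 5.4659 = 3.9354 mm/d
Over 28 days: 3.9354 × 28 = 110.191 mm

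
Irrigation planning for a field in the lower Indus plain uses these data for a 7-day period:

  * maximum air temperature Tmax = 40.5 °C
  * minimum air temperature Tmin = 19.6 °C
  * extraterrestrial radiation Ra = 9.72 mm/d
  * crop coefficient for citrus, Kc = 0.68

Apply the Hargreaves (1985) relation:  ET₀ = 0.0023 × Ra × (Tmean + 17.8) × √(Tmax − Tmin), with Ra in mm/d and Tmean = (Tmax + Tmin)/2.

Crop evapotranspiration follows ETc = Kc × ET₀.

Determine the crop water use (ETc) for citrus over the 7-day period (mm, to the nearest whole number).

Tmean = (40.5 + 19.6)/2 = 30.05 °C
ET₀ = 0.0023 × 9.72 × (30.05 + 17.8) × √20.9 = 0.0023 × 9.72 × 47.85 × 4.5717 = 4.8905 mm/d
ETc = Kc × ET₀ = 0.68 × 4.8905 = 3.3255 mm/d
Over 7 days: 3.3255 × 7 = 23.279 mm

23 mm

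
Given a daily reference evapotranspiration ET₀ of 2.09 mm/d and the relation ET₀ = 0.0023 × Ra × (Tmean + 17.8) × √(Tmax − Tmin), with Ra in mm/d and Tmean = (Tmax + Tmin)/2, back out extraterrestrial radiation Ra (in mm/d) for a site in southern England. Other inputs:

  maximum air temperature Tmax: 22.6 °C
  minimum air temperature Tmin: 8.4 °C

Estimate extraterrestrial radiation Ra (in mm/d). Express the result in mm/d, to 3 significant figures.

7.24 mm/d

Tmean = 15.50 °C; √ΔT = 3.7683
Ra = ET₀ / [0.0023 × (Tmean+17.8) × √ΔT] = 2.09 / (0.0023 × 33.30 × 3.7683) = 7.242 mm/d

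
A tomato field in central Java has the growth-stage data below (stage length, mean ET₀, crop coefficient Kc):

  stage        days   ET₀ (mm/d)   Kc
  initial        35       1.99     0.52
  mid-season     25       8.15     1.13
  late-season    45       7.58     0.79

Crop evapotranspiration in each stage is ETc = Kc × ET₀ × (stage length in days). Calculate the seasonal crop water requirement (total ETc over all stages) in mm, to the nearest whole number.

initial: 0.52 × 1.99 × 35 = 36.22 mm
mid-season: 1.13 × 8.15 × 25 = 230.24 mm
late-season: 0.79 × 7.58 × 45 = 269.47 mm
Seasonal total = 535.93 mm

536 mm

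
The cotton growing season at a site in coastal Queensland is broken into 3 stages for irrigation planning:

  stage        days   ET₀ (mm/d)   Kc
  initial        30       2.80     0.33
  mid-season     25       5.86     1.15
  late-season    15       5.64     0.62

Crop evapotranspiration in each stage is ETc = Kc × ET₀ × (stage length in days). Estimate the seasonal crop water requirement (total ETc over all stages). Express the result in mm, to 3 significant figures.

initial: 0.33 × 2.80 × 30 = 27.72 mm
mid-season: 1.15 × 5.86 × 25 = 168.48 mm
late-season: 0.62 × 5.64 × 15 = 52.45 mm
Seasonal total = 248.65 mm

249 mm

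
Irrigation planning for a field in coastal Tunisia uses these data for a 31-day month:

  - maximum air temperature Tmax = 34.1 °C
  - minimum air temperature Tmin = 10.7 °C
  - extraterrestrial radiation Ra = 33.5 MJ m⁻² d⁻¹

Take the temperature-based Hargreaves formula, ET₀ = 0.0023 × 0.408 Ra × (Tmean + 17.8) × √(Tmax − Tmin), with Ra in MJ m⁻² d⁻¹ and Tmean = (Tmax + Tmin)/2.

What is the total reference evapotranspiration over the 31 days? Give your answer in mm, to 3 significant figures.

Tmean = (34.1 + 10.7)/2 = 22.40 °C
0.408 Ra = 0.408 × 33.5 = 13.6680 mm/d equivalent
ET₀ = 0.0023 × 13.6680 × (22.40 + 17.8) × √23.4 = 0.0023 × 13.6680 × 40.20 × 4.8374 = 6.1132 mm/d
Over 31 days: 6.1132 × 31 = 189.509 mm

190 mm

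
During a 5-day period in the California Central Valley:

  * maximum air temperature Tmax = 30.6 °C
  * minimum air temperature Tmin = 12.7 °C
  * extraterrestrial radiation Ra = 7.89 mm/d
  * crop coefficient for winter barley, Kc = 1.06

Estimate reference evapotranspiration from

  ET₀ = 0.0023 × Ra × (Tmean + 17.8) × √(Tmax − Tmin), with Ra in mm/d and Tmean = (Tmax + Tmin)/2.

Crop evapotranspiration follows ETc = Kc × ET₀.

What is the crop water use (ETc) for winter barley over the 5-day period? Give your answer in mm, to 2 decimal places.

Tmean = (30.6 + 12.7)/2 = 21.65 °C
ET₀ = 0.0023 × 7.89 × (21.65 + 17.8) × √17.9 = 0.0023 × 7.89 × 39.45 × 4.2308 = 3.0288 mm/d
ETc = Kc × ET₀ = 1.06 × 3.0288 = 3.2105 mm/d
Over 5 days: 3.2105 × 5 = 16.053 mm

16.05 mm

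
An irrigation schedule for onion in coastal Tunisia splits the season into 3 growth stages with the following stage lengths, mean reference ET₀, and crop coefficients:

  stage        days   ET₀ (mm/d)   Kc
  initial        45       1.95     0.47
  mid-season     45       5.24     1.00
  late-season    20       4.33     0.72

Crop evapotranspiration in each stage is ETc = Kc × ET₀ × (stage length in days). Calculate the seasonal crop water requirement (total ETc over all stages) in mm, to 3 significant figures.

339 mm

initial: 0.47 × 1.95 × 45 = 41.24 mm
mid-season: 1.00 × 5.24 × 45 = 235.80 mm
late-season: 0.72 × 4.33 × 20 = 62.35 mm
Seasonal total = 339.39 mm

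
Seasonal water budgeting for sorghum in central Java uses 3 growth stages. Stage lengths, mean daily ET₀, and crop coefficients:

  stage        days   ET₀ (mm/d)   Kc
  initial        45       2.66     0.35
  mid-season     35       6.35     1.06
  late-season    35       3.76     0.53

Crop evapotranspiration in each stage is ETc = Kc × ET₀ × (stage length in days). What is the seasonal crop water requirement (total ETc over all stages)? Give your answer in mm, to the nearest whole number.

initial: 0.35 × 2.66 × 45 = 41.90 mm
mid-season: 1.06 × 6.35 × 35 = 235.59 mm
late-season: 0.53 × 3.76 × 35 = 69.75 mm
Seasonal total = 347.24 mm

347 mm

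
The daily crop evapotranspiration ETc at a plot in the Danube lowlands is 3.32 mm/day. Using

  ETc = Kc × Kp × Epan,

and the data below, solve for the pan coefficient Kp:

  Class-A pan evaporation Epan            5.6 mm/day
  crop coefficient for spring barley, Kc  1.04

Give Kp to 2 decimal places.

0.57

ETc = Kc × Kp × Epan  ⇒  Kp = ETc / (Kc × Epan)
Kp = 3.32 / (1.04 × 5.6) = 3.32 / 5.824 = 0.5701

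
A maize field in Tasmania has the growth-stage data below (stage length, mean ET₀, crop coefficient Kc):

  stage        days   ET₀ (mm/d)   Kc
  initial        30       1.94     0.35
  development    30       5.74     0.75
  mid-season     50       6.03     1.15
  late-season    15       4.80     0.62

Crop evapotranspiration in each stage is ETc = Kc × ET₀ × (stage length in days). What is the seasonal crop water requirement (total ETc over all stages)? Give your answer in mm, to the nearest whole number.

541 mm

initial: 0.35 × 1.94 × 30 = 20.37 mm
development: 0.75 × 5.74 × 30 = 129.15 mm
mid-season: 1.15 × 6.03 × 50 = 346.73 mm
late-season: 0.62 × 4.80 × 15 = 44.64 mm
Seasonal total = 540.89 mm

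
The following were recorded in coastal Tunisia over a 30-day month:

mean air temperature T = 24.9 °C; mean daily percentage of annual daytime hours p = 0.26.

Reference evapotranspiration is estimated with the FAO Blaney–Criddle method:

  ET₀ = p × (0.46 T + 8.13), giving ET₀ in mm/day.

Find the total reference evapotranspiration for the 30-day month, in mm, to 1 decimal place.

152.8 mm

ET₀ = 0.26 × (0.46 × 24.9 + 8.13) = 0.26 × 19.584 = 5.0918 mm/d
Monthly total = 5.0918 × 30 = 152.754 mm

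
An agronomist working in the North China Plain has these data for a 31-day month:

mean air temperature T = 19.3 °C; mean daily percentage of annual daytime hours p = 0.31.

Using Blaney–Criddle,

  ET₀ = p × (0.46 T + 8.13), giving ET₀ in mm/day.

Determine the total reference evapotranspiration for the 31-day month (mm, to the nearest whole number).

163 mm

ET₀ = 0.31 × (0.46 × 19.3 + 8.13) = 0.31 × 17.008 = 5.2725 mm/d
Monthly total = 5.2725 × 31 = 163.448 mm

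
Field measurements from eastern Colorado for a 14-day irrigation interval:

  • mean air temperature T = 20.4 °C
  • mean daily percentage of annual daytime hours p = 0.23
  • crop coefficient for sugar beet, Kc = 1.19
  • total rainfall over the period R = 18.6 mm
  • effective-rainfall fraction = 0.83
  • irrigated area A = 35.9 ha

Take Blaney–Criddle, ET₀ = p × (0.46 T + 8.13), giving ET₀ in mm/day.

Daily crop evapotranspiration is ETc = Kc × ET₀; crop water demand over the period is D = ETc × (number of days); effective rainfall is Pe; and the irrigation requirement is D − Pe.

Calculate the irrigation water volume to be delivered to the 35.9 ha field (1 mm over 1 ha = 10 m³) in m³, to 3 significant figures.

ET₀ = 0.23 × (0.46 × 20.4 + 8.13) = 0.23 × 17.514 = 4.0282 mm/d
ETc = Kc × ET₀ = 1.19 × 4.0282 = 4.7936 mm/d
Crop demand D = ETc × 14 d = 4.7936 × 14 = 67.110 mm
Pe = 0.83 × 18.6 = 15.438 mm
D − Pe = 67.110 − 15.438 = 51.672 mm
Volume = 51.672 mm × 35.9 ha × 10 = 18550.2 m³

18600 m³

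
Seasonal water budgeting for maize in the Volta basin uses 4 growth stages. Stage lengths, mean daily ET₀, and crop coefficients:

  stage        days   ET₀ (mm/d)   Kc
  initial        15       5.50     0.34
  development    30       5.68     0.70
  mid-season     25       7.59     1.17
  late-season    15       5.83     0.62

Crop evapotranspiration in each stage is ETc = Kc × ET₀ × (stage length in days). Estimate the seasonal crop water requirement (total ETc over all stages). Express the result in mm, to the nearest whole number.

424 mm

initial: 0.34 × 5.50 × 15 = 28.05 mm
development: 0.70 × 5.68 × 30 = 119.28 mm
mid-season: 1.17 × 7.59 × 25 = 222.01 mm
late-season: 0.62 × 5.83 × 15 = 54.22 mm
Seasonal total = 423.56 mm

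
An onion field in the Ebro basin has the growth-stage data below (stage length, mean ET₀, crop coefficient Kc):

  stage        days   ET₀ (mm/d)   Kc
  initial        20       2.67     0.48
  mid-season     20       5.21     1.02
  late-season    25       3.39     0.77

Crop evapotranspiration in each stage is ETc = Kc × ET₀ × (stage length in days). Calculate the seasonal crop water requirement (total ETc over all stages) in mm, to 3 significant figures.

197 mm

initial: 0.48 × 2.67 × 20 = 25.63 mm
mid-season: 1.02 × 5.21 × 20 = 106.28 mm
late-season: 0.77 × 3.39 × 25 = 65.26 mm
Seasonal total = 197.17 mm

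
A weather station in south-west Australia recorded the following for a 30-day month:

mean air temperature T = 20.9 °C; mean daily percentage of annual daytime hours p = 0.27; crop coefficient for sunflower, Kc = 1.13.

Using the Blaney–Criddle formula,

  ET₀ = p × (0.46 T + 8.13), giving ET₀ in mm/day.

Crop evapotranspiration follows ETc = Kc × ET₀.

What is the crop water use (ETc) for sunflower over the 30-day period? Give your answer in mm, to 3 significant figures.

ET₀ = 0.27 × (0.46 × 20.9 + 8.13) = 0.27 × 17.744 = 4.7909 mm/d
ETc = Kc × ET₀ = 1.13 × 4.7909 = 5.4137 mm/d
Over 30 days: 5.4137 × 30 = 162.411 mm

162 mm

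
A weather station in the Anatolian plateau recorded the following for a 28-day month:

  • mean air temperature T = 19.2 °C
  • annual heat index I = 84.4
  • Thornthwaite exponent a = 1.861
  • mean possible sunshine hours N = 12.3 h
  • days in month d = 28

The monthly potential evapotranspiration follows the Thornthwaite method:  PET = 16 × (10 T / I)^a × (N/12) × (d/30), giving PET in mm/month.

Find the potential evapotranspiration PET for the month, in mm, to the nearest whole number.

10T/I = 10 × 19.2 / 84.4 = 2.2749
(10T/I)^a = 2.2749^1.861 = 4.6164
Uncorrected PET = 16 × 4.6164 = 73.862 mm
Correction = (N/12)(d/30) = (12.3/12)(28/30) = 0.9567
PET = 73.862 × 0.9567 = 70.664 mm/month

71 mm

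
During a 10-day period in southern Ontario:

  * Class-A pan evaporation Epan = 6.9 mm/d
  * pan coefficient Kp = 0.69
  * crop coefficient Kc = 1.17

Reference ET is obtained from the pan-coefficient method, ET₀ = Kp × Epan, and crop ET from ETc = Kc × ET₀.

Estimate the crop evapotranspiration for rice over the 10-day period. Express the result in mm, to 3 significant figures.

ET₀ = 0.69 × 6.9 = 4.7610 mm/d
ETc = Kc × ET₀ = 1.17 × 4.7610 = 5.5704 mm/d
Over 10 days: 5.5704 × 10 = 55.704 mm

55.7 mm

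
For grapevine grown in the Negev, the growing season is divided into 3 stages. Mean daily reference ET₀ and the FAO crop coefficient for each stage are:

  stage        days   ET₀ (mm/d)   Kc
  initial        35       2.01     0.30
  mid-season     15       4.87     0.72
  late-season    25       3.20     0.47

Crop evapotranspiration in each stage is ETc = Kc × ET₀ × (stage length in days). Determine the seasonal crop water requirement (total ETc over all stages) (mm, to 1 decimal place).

initial: 0.30 × 2.01 × 35 = 21.11 mm
mid-season: 0.72 × 4.87 × 15 = 52.60 mm
late-season: 0.47 × 3.20 × 25 = 37.60 mm
Seasonal total = 111.31 mm

111.3 mm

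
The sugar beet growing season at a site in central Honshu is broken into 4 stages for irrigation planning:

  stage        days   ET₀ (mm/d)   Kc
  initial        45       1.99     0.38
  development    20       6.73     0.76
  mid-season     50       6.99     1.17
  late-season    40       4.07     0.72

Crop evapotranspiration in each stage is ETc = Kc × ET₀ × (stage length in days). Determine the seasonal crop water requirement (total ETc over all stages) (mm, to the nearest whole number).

initial: 0.38 × 1.99 × 45 = 34.03 mm
development: 0.76 × 6.73 × 20 = 102.30 mm
mid-season: 1.17 × 6.99 × 50 = 408.92 mm
late-season: 0.72 × 4.07 × 40 = 117.22 mm
Seasonal total = 662.47 mm

662 mm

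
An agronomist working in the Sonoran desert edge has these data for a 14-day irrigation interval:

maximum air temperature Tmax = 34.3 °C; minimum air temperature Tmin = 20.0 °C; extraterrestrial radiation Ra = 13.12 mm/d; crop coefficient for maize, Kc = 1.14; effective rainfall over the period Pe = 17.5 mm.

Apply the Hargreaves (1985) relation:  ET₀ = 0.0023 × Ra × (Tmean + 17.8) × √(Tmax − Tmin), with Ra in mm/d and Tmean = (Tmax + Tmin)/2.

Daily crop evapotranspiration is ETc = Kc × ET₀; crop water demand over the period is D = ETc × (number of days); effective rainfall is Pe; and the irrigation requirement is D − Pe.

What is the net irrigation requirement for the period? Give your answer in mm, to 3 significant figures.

Tmean = (34.3 + 20.0)/2 = 27.15 °C
ET₀ = 0.0023 × 13.12 × (27.15 + 17.8) × √14.3 = 0.0023 × 13.12 × 44.95 × 3.7815 = 5.1293 mm/d
ETc = Kc × ET₀ = 1.14 × 5.1293 = 5.8474 mm/d
Crop demand D = ETc × 14 d = 5.8474 × 14 = 81.864 mm
D − Pe = 81.864 − 17.5 = 64.364 mm

64.4 mm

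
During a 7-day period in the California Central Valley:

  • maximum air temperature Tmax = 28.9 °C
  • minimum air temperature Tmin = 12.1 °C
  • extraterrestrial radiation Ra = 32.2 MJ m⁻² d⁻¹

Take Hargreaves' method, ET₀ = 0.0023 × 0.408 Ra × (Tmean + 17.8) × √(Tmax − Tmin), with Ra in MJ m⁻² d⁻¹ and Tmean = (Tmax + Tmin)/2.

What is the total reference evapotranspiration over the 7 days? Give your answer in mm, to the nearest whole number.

Tmean = (28.9 + 12.1)/2 = 20.50 °C
0.408 Ra = 0.408 × 32.2 = 13.1376 mm/d equivalent
ET₀ = 0.0023 × 13.1376 × (20.50 + 17.8) × √16.8 = 0.0023 × 13.1376 × 38.30 × 4.0988 = 4.7435 mm/d
Over 7 days: 4.7435 × 7 = 33.205 mm

33 mm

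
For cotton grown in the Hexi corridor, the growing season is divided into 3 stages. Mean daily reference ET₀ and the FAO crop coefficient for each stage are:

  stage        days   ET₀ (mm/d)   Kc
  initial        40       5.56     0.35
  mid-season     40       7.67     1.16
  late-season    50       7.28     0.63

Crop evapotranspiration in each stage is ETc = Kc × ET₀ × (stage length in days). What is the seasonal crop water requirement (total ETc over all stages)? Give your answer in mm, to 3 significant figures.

initial: 0.35 × 5.56 × 40 = 77.84 mm
mid-season: 1.16 × 7.67 × 40 = 355.89 mm
late-season: 0.63 × 7.28 × 50 = 229.32 mm
Seasonal total = 663.05 mm

663 mm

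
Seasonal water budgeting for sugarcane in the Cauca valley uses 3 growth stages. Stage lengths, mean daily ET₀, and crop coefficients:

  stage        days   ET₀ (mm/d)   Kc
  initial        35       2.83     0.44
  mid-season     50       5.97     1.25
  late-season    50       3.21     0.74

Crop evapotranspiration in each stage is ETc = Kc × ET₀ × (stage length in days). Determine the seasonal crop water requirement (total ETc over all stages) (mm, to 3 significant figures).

535 mm

initial: 0.44 × 2.83 × 35 = 43.58 mm
mid-season: 1.25 × 5.97 × 50 = 373.13 mm
late-season: 0.74 × 3.21 × 50 = 118.77 mm
Seasonal total = 535.48 mm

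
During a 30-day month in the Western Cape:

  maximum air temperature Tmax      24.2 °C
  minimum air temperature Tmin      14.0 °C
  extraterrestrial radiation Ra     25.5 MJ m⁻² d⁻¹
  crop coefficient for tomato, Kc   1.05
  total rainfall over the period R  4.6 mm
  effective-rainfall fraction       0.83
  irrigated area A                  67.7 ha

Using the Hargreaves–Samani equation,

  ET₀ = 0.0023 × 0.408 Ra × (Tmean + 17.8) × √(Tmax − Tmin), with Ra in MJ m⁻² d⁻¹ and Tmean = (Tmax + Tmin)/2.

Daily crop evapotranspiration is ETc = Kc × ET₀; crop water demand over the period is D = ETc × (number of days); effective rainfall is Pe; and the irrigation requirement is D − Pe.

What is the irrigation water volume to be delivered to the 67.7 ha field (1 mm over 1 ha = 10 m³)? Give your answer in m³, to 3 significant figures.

Tmean = (24.2 + 14.0)/2 = 19.10 °C
0.408 Ra = 0.408 × 25.5 = 10.4040 mm/d equivalent
ET₀ = 0.0023 × 10.4040 × (19.10 + 17.8) × √10.2 = 0.0023 × 10.4040 × 36.90 × 3.1937 = 2.8200 mm/d
ETc = Kc × ET₀ = 1.05 × 2.8200 = 2.9610 mm/d
Crop demand D = ETc × 30 d = 2.9610 × 30 = 88.830 mm
Pe = 0.83 × 4.6 = 3.818 mm
D − Pe = 88.830 − 3.818 = 85.012 mm
Volume = 85.012 mm × 67.7 ha × 10 = 57553.1 m³

57600 m³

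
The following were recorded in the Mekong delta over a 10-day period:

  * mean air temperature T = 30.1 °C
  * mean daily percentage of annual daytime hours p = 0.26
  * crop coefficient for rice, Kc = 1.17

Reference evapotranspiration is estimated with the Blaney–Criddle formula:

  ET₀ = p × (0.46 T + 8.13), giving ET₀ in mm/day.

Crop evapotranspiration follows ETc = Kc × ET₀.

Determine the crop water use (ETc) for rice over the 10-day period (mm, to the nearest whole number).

67 mm

ET₀ = 0.26 × (0.46 × 30.1 + 8.13) = 0.26 × 21.976 = 5.7138 mm/d
ETc = Kc × ET₀ = 1.17 × 5.7138 = 6.6851 mm/d
Over 10 days: 6.6851 × 10 = 66.851 mm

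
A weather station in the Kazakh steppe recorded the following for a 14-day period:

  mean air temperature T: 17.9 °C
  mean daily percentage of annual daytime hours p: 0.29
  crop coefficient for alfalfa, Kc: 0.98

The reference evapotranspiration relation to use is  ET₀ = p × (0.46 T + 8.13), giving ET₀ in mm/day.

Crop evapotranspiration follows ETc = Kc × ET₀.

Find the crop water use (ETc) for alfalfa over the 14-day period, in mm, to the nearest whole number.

65 mm

ET₀ = 0.29 × (0.46 × 17.9 + 8.13) = 0.29 × 16.364 = 4.7456 mm/d
ETc = Kc × ET₀ = 0.98 × 4.7456 = 4.6507 mm/d
Over 14 days: 4.6507 × 14 = 65.110 mm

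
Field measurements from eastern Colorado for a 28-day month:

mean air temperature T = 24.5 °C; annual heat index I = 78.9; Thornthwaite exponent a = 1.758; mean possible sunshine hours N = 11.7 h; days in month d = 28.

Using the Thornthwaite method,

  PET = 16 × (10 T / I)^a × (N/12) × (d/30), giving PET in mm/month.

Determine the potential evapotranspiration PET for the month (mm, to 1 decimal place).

106.7 mm

10T/I = 10 × 24.5 / 78.9 = 3.1052
(10T/I)^a = 3.1052^1.758 = 7.3298
Uncorrected PET = 16 × 7.3298 = 117.277 mm
Correction = (N/12)(d/30) = (11.7/12)(28/30) = 0.9100
PET = 117.277 × 0.9100 = 106.722 mm/month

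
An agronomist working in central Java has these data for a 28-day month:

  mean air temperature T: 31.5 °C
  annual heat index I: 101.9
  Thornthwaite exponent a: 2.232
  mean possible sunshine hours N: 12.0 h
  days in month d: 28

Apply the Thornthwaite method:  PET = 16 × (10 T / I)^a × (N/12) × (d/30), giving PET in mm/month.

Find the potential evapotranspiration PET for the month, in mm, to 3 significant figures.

185 mm

10T/I = 10 × 31.5 / 101.9 = 3.0913
(10T/I)^a = 3.0913^2.232 = 12.4164
Uncorrected PET = 16 × 12.4164 = 198.662 mm
Correction = (N/12)(d/30) = (12.0/12)(28/30) = 0.9333
PET = 198.662 × 0.9333 = 185.411 mm/month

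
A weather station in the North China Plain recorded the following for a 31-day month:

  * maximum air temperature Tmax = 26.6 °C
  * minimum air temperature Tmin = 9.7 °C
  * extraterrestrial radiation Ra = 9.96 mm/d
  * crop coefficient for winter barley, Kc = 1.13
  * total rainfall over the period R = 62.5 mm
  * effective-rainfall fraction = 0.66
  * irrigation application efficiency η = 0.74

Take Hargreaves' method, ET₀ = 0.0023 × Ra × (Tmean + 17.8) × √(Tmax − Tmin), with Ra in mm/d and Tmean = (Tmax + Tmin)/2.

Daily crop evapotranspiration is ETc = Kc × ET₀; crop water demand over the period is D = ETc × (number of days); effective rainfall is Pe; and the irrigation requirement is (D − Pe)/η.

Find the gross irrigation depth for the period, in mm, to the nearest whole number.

105 mm

Tmean = (26.6 + 9.7)/2 = 18.15 °C
ET₀ = 0.0023 × 9.96 × (18.15 + 17.8) × √16.9 = 0.0023 × 9.96 × 35.95 × 4.1110 = 3.3856 mm/d
ETc = Kc × ET₀ = 1.13 × 3.3856 = 3.8257 mm/d
Crop demand D = ETc × 31 d = 3.8257 × 31 = 118.597 mm
Pe = 0.66 × 62.5 = 41.250 mm
D − Pe = 118.597 − 41.250 = 77.347 mm
Gross irrigation = 77.347 / 0.74 = 104.523 mm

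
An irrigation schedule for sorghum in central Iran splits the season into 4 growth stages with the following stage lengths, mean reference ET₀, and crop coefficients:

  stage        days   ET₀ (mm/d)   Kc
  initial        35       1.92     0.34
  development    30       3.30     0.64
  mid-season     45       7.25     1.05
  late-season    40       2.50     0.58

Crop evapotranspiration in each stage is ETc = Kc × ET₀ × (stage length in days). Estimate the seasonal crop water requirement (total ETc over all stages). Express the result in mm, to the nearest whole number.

487 mm

initial: 0.34 × 1.92 × 35 = 22.85 mm
development: 0.64 × 3.30 × 30 = 63.36 mm
mid-season: 1.05 × 7.25 × 45 = 342.56 mm
late-season: 0.58 × 2.50 × 40 = 58.00 mm
Seasonal total = 486.77 mm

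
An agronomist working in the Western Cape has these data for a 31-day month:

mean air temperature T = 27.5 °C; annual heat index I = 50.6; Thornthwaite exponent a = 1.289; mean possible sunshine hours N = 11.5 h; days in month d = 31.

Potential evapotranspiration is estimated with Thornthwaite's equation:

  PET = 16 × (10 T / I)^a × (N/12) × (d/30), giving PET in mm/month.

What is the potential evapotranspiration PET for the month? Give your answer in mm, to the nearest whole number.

10T/I = 10 × 27.5 / 50.6 = 5.4348
(10T/I)^a = 5.4348^1.289 = 8.8644
Uncorrected PET = 16 × 8.8644 = 141.830 mm
Correction = (N/12)(d/30) = (11.5/12)(31/30) = 0.9903
PET = 141.830 × 0.9903 = 140.454 mm/month

140 mm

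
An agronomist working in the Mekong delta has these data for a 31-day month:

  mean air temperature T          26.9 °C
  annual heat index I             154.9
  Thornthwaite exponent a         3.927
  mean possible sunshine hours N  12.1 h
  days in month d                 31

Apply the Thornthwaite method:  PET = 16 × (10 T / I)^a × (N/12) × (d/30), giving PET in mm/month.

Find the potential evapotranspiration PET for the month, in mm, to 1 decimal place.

10T/I = 10 × 26.9 / 154.9 = 1.7366
(10T/I)^a = 1.7366^3.927 = 8.7358
Uncorrected PET = 16 × 8.7358 = 139.773 mm
Correction = (N/12)(d/30) = (12.1/12)(31/30) = 1.0419
PET = 139.773 × 1.0419 = 145.629 mm/month

145.6 mm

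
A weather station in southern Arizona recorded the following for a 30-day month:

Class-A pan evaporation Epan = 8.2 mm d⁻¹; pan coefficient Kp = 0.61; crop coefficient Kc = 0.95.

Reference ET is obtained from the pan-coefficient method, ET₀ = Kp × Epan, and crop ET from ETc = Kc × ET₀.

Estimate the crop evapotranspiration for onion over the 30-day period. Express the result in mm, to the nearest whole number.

ET₀ = 0.61 × 8.2 = 5.0020 mm/d
ETc = Kc × ET₀ = 0.95 × 5.0020 = 4.7519 mm/d
Over 30 days: 4.7519 × 30 = 142.557 mm

143 mm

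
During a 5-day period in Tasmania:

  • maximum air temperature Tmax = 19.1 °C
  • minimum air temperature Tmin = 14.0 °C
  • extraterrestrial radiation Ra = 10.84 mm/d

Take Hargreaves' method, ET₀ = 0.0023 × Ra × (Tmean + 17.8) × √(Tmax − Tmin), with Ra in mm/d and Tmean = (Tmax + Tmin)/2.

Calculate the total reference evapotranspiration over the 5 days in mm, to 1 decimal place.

9.7 mm

Tmean = (19.1 + 14.0)/2 = 16.55 °C
ET₀ = 0.0023 × 10.84 × (16.55 + 17.8) × √5.1 = 0.0023 × 10.84 × 34.35 × 2.2583 = 1.9340 mm/d
Over 5 days: 1.9340 × 5 = 9.670 mm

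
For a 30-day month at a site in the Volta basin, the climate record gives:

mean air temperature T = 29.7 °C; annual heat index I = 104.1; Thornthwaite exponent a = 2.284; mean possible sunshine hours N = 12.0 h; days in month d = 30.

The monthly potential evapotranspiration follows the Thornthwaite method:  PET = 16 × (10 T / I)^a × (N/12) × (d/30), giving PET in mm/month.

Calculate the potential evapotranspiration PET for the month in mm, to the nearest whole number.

175 mm

10T/I = 10 × 29.7 / 104.1 = 2.8530
(10T/I)^a = 2.8530^2.284 = 10.9625
Uncorrected PET = 16 × 10.9625 = 175.400 mm
Correction = (N/12)(d/30) = (12.0/12)(30/30) = 1.0000
PET = 175.400 × 1.0000 = 175.400 mm/month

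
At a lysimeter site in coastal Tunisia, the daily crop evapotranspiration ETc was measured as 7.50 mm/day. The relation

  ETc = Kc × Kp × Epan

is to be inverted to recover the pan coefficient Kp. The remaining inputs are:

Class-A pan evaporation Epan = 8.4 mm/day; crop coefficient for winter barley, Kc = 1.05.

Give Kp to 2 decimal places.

0.85

ETc = Kc × Kp × Epan  ⇒  Kp = ETc / (Kc × Epan)
Kp = 7.50 / (1.05 × 8.4) = 7.50 / 8.820 = 0.8503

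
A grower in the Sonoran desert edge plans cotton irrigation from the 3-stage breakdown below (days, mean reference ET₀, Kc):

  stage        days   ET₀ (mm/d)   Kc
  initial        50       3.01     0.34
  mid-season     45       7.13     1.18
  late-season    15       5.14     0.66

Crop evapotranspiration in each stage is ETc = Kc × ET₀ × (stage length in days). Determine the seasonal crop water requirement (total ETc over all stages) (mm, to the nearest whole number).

481 mm

initial: 0.34 × 3.01 × 50 = 51.17 mm
mid-season: 1.18 × 7.13 × 45 = 378.60 mm
late-season: 0.66 × 5.14 × 15 = 50.89 mm
Seasonal total = 480.66 mm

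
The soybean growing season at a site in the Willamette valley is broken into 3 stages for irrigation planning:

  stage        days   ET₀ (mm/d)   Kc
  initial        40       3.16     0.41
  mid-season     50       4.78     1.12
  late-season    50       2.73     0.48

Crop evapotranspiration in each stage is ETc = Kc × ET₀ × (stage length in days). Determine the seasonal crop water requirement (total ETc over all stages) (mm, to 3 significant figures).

initial: 0.41 × 3.16 × 40 = 51.82 mm
mid-season: 1.12 × 4.78 × 50 = 267.68 mm
late-season: 0.48 × 2.73 × 50 = 65.52 mm
Seasonal total = 385.02 mm

385 mm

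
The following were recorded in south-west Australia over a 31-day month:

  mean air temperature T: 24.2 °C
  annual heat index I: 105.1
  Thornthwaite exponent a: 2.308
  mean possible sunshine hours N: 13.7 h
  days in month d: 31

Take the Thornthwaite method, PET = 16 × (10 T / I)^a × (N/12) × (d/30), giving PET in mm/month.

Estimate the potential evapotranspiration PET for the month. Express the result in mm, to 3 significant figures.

129 mm

10T/I = 10 × 24.2 / 105.1 = 2.3026
(10T/I)^a = 2.3026^2.308 = 6.8549
Uncorrected PET = 16 × 6.8549 = 109.678 mm
Correction = (N/12)(d/30) = (13.7/12)(31/30) = 1.1797
PET = 109.678 × 1.1797 = 129.387 mm/month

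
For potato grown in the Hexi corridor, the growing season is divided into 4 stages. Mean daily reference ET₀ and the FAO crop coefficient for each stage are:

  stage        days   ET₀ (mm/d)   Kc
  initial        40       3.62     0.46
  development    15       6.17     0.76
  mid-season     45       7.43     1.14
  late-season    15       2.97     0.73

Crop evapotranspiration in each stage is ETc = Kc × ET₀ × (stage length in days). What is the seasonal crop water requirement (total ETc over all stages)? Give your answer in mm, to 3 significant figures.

551 mm

initial: 0.46 × 3.62 × 40 = 66.61 mm
development: 0.76 × 6.17 × 15 = 70.34 mm
mid-season: 1.14 × 7.43 × 45 = 381.16 mm
late-season: 0.73 × 2.97 × 15 = 32.52 mm
Seasonal total = 550.63 mm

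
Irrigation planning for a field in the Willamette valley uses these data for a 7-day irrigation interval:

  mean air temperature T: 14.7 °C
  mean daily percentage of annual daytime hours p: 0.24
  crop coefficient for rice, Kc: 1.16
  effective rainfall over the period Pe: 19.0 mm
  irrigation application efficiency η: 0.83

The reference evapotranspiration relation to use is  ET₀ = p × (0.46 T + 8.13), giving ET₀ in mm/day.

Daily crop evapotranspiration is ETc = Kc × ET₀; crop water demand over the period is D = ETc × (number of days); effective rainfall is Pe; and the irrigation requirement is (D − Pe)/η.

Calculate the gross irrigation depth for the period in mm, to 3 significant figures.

ET₀ = 0.24 × (0.46 × 14.7 + 8.13) = 0.24 × 14.892 = 3.5741 mm/d
ETc = Kc × ET₀ = 1.16 × 3.5741 = 4.1460 mm/d
Crop demand D = ETc × 7 d = 4.1460 × 7 = 29.022 mm
D − Pe = 29.022 − 19.0 = 10.022 mm
Gross irrigation = 10.022 / 0.83 = 12.075 mm

12.1 mm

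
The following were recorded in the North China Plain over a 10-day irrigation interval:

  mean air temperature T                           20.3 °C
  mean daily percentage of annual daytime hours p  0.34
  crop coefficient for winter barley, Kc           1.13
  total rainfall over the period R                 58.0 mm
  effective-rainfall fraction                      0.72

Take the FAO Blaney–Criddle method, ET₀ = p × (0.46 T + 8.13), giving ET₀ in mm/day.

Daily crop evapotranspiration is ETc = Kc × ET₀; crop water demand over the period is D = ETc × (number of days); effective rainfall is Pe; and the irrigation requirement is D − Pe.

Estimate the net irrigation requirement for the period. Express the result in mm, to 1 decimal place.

25.4 mm

ET₀ = 0.34 × (0.46 × 20.3 + 8.13) = 0.34 × 17.468 = 5.9391 mm/d
ETc = Kc × ET₀ = 1.13 × 5.9391 = 6.7112 mm/d
Crop demand D = ETc × 10 d = 6.7112 × 10 = 67.112 mm
Pe = 0.72 × 58.0 = 41.760 mm
D − Pe = 67.112 − 41.760 = 25.352 mm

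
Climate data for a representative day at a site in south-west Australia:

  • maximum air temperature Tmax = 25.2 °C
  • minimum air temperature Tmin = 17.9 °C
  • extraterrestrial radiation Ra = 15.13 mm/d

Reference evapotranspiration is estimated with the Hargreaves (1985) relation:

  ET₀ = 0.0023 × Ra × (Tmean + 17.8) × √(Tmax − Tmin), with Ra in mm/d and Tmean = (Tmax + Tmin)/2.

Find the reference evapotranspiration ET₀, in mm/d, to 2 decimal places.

Tmean = (25.2 + 17.9)/2 = 21.55 °C
ET₀ = 0.0023 × 15.13 × (21.55 + 17.8) × √7.3 = 0.0023 × 15.13 × 39.35 × 2.7019 = 3.6998 mm/d

3.70 mm/d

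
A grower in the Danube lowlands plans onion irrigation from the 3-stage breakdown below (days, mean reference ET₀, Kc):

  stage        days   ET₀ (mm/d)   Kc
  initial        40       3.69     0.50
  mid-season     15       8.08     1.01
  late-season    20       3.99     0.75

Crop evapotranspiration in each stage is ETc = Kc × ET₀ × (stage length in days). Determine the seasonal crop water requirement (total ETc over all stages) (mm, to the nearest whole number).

initial: 0.50 × 3.69 × 40 = 73.80 mm
mid-season: 1.01 × 8.08 × 15 = 122.41 mm
late-season: 0.75 × 3.99 × 20 = 59.85 mm
Seasonal total = 256.06 mm

256 mm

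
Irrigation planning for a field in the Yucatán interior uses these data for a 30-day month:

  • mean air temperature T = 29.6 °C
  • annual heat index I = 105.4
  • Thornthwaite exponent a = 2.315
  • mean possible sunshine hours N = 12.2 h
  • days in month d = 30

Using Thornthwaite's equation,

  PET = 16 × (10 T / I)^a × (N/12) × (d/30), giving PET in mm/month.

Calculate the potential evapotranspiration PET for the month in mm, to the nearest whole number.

10T/I = 10 × 29.6 / 105.4 = 2.8083
(10T/I)^a = 2.8083^2.315 = 10.9181
Uncorrected PET = 16 × 10.9181 = 174.690 mm
Correction = (N/12)(d/30) = (12.2/12)(30/30) = 1.0167
PET = 174.690 × 1.0167 = 177.607 mm/month

178 mm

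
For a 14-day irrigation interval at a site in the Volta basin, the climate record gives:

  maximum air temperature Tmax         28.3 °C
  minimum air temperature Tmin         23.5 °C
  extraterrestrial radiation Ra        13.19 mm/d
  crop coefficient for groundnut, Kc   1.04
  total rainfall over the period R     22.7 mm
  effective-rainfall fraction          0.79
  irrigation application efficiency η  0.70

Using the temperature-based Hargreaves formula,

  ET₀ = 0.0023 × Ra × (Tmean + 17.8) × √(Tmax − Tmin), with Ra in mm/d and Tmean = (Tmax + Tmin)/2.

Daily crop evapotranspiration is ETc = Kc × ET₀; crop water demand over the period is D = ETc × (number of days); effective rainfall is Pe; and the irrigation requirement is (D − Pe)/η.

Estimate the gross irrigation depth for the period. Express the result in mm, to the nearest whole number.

Tmean = (28.3 + 23.5)/2 = 25.90 °C
ET₀ = 0.0023 × 13.19 × (25.90 + 17.8) × √4.8 = 0.0023 × 13.19 × 43.70 × 2.1909 = 2.9045 mm/d
ETc = Kc × ET₀ = 1.04 × 2.9045 = 3.0207 mm/d
Crop demand D = ETc × 14 d = 3.0207 × 14 = 42.290 mm
Pe = 0.79 × 22.7 = 17.933 mm
D − Pe = 42.290 − 17.933 = 24.357 mm
Gross irrigation = 24.357 / 0.70 = 34.796 mm

35 mm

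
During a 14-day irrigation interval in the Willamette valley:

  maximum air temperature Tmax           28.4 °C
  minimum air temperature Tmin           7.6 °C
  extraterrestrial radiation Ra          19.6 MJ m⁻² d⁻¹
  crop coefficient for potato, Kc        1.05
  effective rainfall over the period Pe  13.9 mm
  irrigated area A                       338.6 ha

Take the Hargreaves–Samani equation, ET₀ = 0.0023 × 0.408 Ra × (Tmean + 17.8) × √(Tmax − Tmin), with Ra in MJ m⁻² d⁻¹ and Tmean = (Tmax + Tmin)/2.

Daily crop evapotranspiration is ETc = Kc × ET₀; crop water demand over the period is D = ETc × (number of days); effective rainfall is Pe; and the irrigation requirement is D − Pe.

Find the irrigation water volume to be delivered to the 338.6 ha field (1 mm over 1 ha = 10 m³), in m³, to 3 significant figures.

Tmean = (28.4 + 7.6)/2 = 18.00 °C
0.408 Ra = 0.408 × 19.6 = 7.9968 mm/d equivalent
ET₀ = 0.0023 × 7.9968 × (18.00 + 17.8) × √20.8 = 0.0023 × 7.9968 × 35.80 × 4.5607 = 3.0030 mm/d
ETc = Kc × ET₀ = 1.05 × 3.0030 = 3.1532 mm/d
Crop demand D = ETc × 14 d = 3.1532 × 14 = 44.145 mm
D − Pe = 44.145 − 13.9 = 30.245 mm
Volume = 30.245 mm × 338.6 ha × 10 = 102409.6 m³

102000 m³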